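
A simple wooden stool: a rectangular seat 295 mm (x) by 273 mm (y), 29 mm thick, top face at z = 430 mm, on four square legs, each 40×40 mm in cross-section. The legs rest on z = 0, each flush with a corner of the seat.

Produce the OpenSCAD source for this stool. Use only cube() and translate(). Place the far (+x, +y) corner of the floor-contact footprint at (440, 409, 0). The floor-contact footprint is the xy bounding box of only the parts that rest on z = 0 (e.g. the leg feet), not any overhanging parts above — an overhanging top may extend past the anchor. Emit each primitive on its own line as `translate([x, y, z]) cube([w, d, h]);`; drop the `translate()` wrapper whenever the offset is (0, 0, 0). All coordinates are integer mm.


translate([145, 136, 401]) cube([295, 273, 29]);
translate([145, 136, 0]) cube([40, 40, 401]);
translate([400, 136, 0]) cube([40, 40, 401]);
translate([145, 369, 0]) cube([40, 40, 401]);
translate([400, 369, 0]) cube([40, 40, 401]);


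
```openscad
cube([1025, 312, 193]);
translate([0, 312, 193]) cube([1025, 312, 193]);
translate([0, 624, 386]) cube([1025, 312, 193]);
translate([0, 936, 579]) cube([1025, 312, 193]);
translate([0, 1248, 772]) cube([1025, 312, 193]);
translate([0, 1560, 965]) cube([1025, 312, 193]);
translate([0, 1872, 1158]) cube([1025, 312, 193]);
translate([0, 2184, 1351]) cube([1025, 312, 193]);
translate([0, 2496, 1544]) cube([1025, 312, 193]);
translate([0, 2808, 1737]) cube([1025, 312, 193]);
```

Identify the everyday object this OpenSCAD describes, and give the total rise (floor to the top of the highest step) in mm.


A staircase. The total rise is 1930 mm.

10 identical blocks, each offset up and back from the previous — a staircase. Each step is 193 mm tall and there are 10 of them, so the total rise is 10 × 193 = 1930 mm.


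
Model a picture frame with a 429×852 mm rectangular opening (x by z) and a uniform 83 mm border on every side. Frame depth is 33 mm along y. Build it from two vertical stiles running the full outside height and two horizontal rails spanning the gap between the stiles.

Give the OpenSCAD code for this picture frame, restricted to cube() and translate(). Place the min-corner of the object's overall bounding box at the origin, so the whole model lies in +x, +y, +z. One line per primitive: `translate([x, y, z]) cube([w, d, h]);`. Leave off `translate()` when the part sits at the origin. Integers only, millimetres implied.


cube([83, 33, 1018]);
translate([512, 0, 0]) cube([83, 33, 1018]);
translate([83, 0, 0]) cube([429, 33, 83]);
translate([83, 0, 935]) cube([429, 33, 83]);


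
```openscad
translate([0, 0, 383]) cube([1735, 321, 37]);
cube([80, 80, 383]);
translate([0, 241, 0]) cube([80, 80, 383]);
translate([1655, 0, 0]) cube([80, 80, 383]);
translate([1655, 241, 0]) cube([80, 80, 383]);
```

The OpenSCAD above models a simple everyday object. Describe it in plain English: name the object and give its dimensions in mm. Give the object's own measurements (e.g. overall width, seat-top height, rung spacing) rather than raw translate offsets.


A long wooden bench with a 1735 mm (x) × 321 mm (y) seat, 37 mm thick, its top surface 420 mm above the floor. Four 80 mm square legs at the seat corners, flush with the edges, run from z = 0 to the seat underside.


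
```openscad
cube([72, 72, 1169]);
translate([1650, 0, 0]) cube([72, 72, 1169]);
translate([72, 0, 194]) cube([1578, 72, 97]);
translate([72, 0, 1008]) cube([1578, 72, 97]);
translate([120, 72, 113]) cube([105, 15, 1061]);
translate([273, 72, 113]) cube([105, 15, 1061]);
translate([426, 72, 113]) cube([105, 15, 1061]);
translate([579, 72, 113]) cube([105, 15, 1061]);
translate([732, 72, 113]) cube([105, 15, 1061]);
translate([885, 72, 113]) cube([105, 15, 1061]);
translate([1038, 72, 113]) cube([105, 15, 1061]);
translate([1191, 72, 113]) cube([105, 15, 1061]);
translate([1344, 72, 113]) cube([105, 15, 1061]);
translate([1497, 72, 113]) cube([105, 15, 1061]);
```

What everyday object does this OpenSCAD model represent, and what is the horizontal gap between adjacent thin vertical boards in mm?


A fence section. The picket gap is 48 mm.

Two posts, two rails, 10 pickets — a fence section. Span 1578 mm holds 10 pickets of 105 mm with 11 equal gaps: ⌊(1578 − 10·105) / 11⌋ = 48 mm.


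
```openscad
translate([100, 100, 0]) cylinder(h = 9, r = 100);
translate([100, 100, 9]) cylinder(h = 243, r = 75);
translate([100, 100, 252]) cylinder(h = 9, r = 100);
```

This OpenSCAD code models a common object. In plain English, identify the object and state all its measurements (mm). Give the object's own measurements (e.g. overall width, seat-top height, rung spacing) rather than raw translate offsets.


A spool: two coaxial disc flanges of radius 100 mm and thickness 9 mm, joined by a core cylinder of radius 75 mm and height 243 mm. The lower flange rests on z = 0 and the three cylinders share a vertical axis.


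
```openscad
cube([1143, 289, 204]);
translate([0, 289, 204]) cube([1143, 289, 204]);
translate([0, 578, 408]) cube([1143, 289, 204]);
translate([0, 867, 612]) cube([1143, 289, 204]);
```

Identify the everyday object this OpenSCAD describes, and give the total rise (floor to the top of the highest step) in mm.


A staircase. The total rise is 816 mm.

4 identical blocks, each offset up and back from the previous — a staircase. Each step is 204 mm tall and there are 4 of them, so the total rise is 4 × 204 = 816 mm.


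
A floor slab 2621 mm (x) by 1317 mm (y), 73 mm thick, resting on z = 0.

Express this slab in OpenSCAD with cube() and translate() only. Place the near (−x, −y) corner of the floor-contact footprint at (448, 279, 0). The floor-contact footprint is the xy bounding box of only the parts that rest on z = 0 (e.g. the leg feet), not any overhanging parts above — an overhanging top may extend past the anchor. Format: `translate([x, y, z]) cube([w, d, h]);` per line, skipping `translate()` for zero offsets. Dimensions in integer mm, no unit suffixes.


translate([448, 279, 0]) cube([2621, 1317, 73]);


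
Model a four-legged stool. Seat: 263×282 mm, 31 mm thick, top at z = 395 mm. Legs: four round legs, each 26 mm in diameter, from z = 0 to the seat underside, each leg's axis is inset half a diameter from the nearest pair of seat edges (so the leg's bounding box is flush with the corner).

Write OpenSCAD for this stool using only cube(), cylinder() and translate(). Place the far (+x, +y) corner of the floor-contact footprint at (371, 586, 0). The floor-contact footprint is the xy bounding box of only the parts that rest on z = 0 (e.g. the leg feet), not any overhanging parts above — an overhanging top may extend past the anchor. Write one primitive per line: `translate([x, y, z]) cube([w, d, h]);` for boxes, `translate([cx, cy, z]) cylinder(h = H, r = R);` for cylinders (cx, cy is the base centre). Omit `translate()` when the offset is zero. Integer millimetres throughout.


// leg_h = 395 - 31 = 364
translate([108, 304, 364]) cube([263, 282, 31]);
translate([121, 317, 0]) cylinder(h = 364, r = 13);
translate([358, 317, 0]) cylinder(h = 364, r = 13);
translate([121, 573, 0]) cylinder(h = 364, r = 13);
translate([358, 573, 0]) cylinder(h = 364, r = 13);


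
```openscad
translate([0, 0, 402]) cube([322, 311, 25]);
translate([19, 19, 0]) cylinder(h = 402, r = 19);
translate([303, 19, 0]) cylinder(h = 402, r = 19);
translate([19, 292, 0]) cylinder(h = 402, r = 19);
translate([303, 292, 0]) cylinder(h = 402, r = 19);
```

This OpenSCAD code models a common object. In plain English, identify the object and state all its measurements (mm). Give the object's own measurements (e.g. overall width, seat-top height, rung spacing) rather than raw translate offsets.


A four-legged stool. The seat is a 322×311×25 mm slab whose top surface is at z = 427 mm; four round legs, each 38 mm in diameter, run from the floor (z = 0) to the underside of the seat, each leg's axis is inset half a diameter from the nearest pair of seat edges (so the leg's bounding box is flush with the corner).


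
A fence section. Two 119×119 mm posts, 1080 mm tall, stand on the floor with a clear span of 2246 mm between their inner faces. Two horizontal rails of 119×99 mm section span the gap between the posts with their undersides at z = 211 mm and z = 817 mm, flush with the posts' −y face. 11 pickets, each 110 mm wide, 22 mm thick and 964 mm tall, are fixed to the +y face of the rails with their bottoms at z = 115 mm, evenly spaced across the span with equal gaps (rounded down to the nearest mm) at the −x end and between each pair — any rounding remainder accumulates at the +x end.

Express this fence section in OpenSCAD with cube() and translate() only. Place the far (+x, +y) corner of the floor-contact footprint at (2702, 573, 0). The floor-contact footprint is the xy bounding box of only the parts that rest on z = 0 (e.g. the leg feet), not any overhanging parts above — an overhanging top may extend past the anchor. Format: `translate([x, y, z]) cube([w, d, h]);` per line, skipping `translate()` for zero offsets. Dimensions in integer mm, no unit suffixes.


translate([218, 454, 0]) cube([119, 119, 1080]);
translate([2583, 454, 0]) cube([119, 119, 1080]);
translate([337, 454, 211]) cube([2246, 119, 99]);
translate([337, 454, 817]) cube([2246, 119, 99]);
translate([423, 573, 115]) cube([110, 22, 964]);
translate([619, 573, 115]) cube([110, 22, 964]);
translate([815, 573, 115]) cube([110, 22, 964]);
translate([1011, 573, 115]) cube([110, 22, 964]);
translate([1207, 573, 115]) cube([110, 22, 964]);
translate([1403, 573, 115]) cube([110, 22, 964]);
translate([1599, 573, 115]) cube([110, 22, 964]);
translate([1795, 573, 115]) cube([110, 22, 964]);
translate([1991, 573, 115]) cube([110, 22, 964]);
translate([2187, 573, 115]) cube([110, 22, 964]);
translate([2383, 573, 115]) cube([110, 22, 964]);


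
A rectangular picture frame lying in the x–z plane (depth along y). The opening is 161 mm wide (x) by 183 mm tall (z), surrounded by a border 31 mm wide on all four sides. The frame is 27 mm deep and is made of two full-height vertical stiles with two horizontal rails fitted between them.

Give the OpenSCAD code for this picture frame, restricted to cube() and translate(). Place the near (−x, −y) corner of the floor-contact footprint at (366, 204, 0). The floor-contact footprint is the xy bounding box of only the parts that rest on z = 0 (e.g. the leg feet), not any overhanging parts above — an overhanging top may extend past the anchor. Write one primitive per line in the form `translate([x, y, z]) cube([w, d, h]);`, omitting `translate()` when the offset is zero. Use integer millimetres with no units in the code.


translate([366, 204, 0]) cube([31, 27, 245]);
translate([558, 204, 0]) cube([31, 27, 245]);
translate([397, 204, 0]) cube([161, 27, 31]);
translate([397, 204, 214]) cube([161, 27, 31]);


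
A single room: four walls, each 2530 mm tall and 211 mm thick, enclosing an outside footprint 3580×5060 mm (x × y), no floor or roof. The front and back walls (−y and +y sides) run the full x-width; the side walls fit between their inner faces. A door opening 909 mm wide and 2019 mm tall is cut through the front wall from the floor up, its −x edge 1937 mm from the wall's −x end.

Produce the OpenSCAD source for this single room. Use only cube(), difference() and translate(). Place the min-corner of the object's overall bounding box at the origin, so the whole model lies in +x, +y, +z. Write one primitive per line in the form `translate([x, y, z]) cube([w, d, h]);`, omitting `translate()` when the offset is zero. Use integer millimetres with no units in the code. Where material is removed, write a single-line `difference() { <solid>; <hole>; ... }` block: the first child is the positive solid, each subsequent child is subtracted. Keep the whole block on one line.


difference() { cube([3580, 211, 2530]); translate([1937, 0, 0]) cube([909, 211, 2019]); }
translate([0, 4849, 0]) cube([3580, 211, 2530]);
translate([0, 211, 0]) cube([211, 4638, 2530]);
translate([3369, 211, 0]) cube([211, 4638, 2530]);


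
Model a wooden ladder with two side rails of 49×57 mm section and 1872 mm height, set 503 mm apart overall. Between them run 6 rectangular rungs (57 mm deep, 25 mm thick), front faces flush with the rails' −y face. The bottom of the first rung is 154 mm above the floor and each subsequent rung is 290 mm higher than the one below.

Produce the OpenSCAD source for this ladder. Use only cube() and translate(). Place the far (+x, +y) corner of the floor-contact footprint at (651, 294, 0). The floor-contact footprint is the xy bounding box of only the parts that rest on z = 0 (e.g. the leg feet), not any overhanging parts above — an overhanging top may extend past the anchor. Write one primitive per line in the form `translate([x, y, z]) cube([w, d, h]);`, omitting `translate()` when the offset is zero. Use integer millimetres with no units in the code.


// rung span = 503 - 2*49 = 405
// rung[k] z = 154 + k*290
translate([148, 237, 0]) cube([49, 57, 1872]);
translate([602, 237, 0]) cube([49, 57, 1872]);
translate([197, 237, 154]) cube([405, 57, 25]);
translate([197, 237, 444]) cube([405, 57, 25]);
translate([197, 237, 734]) cube([405, 57, 25]);
translate([197, 237, 1024]) cube([405, 57, 25]);
translate([197, 237, 1314]) cube([405, 57, 25]);
translate([197, 237, 1604]) cube([405, 57, 25]);


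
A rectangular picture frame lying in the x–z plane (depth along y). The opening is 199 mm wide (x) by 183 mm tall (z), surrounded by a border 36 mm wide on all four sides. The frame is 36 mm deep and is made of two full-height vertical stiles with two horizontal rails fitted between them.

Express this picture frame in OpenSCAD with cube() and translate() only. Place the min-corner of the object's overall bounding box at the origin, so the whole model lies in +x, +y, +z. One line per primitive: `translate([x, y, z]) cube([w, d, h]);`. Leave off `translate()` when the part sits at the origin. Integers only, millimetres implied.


cube([36, 36, 255]);
translate([235, 0, 0]) cube([36, 36, 255]);
translate([36, 0, 0]) cube([199, 36, 36]);
translate([36, 0, 219]) cube([199, 36, 36]);


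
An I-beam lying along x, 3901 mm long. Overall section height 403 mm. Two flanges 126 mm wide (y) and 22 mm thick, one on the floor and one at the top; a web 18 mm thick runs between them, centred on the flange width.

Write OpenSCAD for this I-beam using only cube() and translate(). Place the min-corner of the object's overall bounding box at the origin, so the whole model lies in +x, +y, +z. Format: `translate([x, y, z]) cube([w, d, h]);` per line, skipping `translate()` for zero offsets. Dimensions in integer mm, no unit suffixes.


cube([3901, 126, 22]);
translate([0, 54, 22]) cube([3901, 18, 359]);
translate([0, 0, 381]) cube([3901, 126, 22]);


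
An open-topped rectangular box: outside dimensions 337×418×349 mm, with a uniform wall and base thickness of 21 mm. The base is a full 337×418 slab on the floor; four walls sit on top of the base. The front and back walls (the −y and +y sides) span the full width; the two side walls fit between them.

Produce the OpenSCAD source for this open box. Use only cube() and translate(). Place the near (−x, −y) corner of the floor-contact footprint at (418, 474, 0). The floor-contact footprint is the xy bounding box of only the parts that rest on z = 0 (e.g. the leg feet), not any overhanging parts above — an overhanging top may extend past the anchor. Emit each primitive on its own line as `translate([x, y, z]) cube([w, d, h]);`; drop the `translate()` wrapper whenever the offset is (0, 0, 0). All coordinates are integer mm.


translate([418, 474, 0]) cube([337, 418, 21]);
translate([418, 474, 21]) cube([337, 21, 328]);
translate([418, 871, 21]) cube([337, 21, 328]);
translate([418, 495, 21]) cube([21, 376, 328]);
translate([734, 495, 21]) cube([21, 376, 328]);


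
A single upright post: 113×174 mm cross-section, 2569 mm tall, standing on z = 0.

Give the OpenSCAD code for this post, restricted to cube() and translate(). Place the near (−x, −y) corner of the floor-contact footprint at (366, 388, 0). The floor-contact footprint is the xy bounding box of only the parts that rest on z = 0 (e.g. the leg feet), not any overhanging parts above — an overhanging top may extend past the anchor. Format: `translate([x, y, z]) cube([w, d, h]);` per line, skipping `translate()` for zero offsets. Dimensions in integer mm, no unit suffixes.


translate([366, 388, 0]) cube([113, 174, 2569]);


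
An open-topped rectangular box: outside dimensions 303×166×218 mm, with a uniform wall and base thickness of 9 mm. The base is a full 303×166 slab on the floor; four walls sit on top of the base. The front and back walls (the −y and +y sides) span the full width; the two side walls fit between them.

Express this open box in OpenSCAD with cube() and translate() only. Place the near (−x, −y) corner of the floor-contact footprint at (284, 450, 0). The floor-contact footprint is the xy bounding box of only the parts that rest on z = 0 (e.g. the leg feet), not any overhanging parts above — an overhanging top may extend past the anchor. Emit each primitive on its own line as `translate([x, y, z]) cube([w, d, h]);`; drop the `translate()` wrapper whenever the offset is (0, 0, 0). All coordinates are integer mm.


translate([284, 450, 0]) cube([303, 166, 9]);
translate([284, 450, 9]) cube([303, 9, 209]);
translate([284, 607, 9]) cube([303, 9, 209]);
translate([284, 459, 9]) cube([9, 148, 209]);
translate([578, 459, 9]) cube([9, 148, 209]);


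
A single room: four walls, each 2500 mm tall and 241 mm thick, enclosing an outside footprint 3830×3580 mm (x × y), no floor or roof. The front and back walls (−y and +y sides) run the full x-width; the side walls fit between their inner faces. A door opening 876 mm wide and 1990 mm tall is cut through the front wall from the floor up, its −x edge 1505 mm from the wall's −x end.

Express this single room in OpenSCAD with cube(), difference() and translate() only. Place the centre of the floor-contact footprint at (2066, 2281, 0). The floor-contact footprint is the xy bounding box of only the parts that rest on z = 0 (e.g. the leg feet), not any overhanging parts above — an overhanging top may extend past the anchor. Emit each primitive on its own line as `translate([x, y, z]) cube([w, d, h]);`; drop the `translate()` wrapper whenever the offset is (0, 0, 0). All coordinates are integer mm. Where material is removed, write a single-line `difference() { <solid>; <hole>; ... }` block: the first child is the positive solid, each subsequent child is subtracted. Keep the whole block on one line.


difference() { translate([151, 491, 0]) cube([3830, 241, 2500]); translate([1656, 491, 0]) cube([876, 241, 1990]); }
translate([151, 3830, 0]) cube([3830, 241, 2500]);
translate([151, 732, 0]) cube([241, 3098, 2500]);
translate([3740, 732, 0]) cube([241, 3098, 2500]);


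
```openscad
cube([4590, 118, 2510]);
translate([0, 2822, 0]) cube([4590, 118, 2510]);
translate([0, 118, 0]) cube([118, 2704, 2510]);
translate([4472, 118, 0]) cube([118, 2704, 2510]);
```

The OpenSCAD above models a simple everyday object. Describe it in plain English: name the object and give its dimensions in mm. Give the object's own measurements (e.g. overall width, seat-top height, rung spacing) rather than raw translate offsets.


The wall frame of a small rectangular building: four walls, each 2510 mm tall and 118 mm thick, enclosing a footprint 4590 mm (x) by 2940 mm (y) outside-to-outside, with no floor or roof. The front and back walls (the −y and +y sides) span the full width; the two side walls fit between them.


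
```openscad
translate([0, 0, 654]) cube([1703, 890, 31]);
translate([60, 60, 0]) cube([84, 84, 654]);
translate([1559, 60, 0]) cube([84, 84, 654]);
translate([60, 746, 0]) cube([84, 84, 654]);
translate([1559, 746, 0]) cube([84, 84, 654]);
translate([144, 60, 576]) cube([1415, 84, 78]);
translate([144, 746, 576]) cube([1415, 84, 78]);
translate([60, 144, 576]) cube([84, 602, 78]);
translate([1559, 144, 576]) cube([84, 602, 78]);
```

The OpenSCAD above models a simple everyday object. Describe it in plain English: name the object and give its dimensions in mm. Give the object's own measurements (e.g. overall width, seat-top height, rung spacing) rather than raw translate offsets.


A rectangular dining table. The top is 1703×890×31 mm with its upper surface at z = 685 mm. It stands on four 84×84 mm square legs, each inset 60 mm from the nearest pair of top edges, running from the floor to the underside of the top. Four apron rails, 84 mm thick and 78 mm tall, run between adjacent legs with their top edges flush with the underside of the top and their outer faces flush with the legs' outer faces.


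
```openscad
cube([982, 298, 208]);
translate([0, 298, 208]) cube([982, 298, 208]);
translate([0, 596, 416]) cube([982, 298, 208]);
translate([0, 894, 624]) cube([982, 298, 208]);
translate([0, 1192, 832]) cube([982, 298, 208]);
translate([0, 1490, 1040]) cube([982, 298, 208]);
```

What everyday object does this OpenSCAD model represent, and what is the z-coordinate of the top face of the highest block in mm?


A staircase. The total rise is 1248 mm.

6 identical blocks, each offset up and back from the previous — a staircase. Each step is 208 mm tall and there are 6 of them, so the total rise is 6 × 208 = 1248 mm.


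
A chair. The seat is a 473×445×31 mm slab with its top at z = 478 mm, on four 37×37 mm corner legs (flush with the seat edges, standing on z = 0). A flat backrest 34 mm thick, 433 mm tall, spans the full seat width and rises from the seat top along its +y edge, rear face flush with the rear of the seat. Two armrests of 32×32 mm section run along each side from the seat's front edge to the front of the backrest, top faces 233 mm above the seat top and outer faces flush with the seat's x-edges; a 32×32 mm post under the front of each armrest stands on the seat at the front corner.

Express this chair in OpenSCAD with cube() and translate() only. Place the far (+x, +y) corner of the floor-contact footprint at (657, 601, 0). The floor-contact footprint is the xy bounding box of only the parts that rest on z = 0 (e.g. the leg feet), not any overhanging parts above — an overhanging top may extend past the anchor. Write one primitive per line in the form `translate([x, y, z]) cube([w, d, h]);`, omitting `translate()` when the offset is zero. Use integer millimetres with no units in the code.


// leg_h = 478 - 31 = 447
// arm post h = 233 - 32 = 201
translate([184, 156, 447]) cube([473, 445, 31]);
translate([184, 156, 0]) cube([37, 37, 447]);
translate([620, 156, 0]) cube([37, 37, 447]);
translate([184, 564, 0]) cube([37, 37, 447]);
translate([620, 564, 0]) cube([37, 37, 447]);
translate([184, 567, 478]) cube([473, 34, 433]);
translate([184, 156, 679]) cube([32, 411, 32]);
translate([625, 156, 679]) cube([32, 411, 32]);
translate([184, 156, 478]) cube([32, 32, 201]);
translate([625, 156, 478]) cube([32, 32, 201]);


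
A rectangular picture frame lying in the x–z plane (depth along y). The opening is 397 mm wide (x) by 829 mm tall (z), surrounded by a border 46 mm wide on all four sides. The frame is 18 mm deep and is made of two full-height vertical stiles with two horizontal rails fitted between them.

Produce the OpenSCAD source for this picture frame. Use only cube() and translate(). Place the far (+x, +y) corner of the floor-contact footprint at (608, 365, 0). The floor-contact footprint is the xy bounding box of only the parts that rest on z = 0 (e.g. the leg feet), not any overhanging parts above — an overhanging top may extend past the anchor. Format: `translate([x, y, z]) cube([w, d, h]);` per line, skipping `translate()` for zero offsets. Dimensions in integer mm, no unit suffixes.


translate([119, 347, 0]) cube([46, 18, 921]);
translate([562, 347, 0]) cube([46, 18, 921]);
translate([165, 347, 0]) cube([397, 18, 46]);
translate([165, 347, 875]) cube([397, 18, 46]);


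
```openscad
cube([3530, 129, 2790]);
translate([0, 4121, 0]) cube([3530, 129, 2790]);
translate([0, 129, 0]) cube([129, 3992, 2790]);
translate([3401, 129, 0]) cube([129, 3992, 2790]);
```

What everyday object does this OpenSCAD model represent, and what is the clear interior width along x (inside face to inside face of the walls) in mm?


A house (or room) frame. The interior width is 3272 mm.

Four 2790 mm walls enclosing a rectangle with no floor or roof — a room or house frame. Outside width is 3530 mm and wall thickness is 129 mm, so the interior width is 3530 − 2 × 129 = 3272 mm.


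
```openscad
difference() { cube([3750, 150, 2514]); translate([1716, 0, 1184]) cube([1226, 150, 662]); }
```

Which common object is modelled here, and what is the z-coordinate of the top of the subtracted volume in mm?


A wall with a window opening. The window head height is 1846 mm.

A wall with a rectangular opening subtracted — a window. Sill at z = 1184, opening 662 mm tall, so the head is at 1184 + 662 = 1846 mm.


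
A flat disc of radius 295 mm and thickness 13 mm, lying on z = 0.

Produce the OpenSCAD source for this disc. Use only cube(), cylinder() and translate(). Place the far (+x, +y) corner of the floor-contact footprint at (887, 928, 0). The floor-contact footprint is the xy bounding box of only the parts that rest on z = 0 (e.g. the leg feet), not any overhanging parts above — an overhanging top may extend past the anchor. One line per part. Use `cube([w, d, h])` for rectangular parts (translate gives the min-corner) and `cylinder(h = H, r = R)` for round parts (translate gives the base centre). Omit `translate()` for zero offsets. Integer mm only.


translate([592, 633, 0]) cylinder(h = 13, r = 295);


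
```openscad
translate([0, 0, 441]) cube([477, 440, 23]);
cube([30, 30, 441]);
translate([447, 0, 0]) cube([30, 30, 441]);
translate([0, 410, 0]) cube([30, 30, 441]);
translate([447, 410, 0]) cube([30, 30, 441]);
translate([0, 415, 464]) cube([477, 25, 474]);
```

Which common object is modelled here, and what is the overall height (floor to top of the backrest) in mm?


A chair. The overall height is 938 mm.

A slab on four corner posts with a tall panel at the back — a chair. The seat slab sits at z = 441 with thickness 23, and the 474 mm backrest starts at the seat top, so the overall height is 441 + 23 + 474 = 938 mm.


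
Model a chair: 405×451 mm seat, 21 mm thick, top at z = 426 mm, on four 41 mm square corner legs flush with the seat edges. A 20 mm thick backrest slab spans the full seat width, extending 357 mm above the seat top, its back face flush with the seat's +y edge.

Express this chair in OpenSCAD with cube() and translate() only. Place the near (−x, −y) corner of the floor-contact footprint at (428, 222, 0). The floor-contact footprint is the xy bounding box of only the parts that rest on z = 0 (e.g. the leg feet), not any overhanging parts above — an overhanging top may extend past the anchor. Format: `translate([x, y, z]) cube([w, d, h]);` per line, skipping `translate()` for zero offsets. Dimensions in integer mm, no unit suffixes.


translate([428, 222, 405]) cube([405, 451, 21]);
translate([428, 222, 0]) cube([41, 41, 405]);
translate([792, 222, 0]) cube([41, 41, 405]);
translate([428, 632, 0]) cube([41, 41, 405]);
translate([792, 632, 0]) cube([41, 41, 405]);
translate([428, 653, 426]) cube([405, 20, 357]);


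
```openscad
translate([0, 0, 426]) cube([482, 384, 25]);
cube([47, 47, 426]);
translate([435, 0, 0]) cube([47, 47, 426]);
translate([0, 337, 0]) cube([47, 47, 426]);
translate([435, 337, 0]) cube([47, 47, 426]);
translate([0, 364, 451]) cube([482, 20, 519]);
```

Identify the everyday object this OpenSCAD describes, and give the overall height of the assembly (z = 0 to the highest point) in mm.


A chair. The overall height is 970 mm.

A slab on four corner posts with a tall panel at the back — a chair. The seat slab sits at z = 426 with thickness 25, and the 519 mm backrest starts at the seat top, so the overall height is 426 + 25 + 519 = 970 mm.


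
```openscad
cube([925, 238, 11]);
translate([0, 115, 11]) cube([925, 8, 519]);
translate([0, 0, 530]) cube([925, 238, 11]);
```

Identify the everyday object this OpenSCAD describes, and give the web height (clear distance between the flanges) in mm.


An I-beam. The web height is 519 mm.

Two wide flanges with a thin centred web — an I-beam. Overall 541 mm minus two 11 mm flanges gives a web of 541 − 2·11 = 519 mm.


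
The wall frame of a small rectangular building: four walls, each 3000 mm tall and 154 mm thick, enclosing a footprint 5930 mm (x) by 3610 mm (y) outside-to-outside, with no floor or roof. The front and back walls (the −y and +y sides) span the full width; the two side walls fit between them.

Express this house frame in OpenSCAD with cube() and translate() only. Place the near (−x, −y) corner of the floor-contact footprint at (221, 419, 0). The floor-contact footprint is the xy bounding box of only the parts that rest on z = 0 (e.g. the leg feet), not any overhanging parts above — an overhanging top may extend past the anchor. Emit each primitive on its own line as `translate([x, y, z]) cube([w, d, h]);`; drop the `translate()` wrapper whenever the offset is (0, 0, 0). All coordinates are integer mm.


translate([221, 419, 0]) cube([5930, 154, 3000]);
translate([221, 3875, 0]) cube([5930, 154, 3000]);
translate([221, 573, 0]) cube([154, 3302, 3000]);
translate([5997, 573, 0]) cube([154, 3302, 3000]);


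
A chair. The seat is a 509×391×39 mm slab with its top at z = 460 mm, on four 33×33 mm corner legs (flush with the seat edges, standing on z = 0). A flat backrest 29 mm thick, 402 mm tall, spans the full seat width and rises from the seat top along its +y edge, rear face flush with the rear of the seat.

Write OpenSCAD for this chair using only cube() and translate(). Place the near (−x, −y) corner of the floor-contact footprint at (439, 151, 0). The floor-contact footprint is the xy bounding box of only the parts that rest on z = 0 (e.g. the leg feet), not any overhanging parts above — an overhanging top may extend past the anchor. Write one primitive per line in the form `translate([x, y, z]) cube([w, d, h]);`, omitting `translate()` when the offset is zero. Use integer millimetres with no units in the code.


translate([439, 151, 421]) cube([509, 391, 39]);
translate([439, 151, 0]) cube([33, 33, 421]);
translate([915, 151, 0]) cube([33, 33, 421]);
translate([439, 509, 0]) cube([33, 33, 421]);
translate([915, 509, 0]) cube([33, 33, 421]);
translate([439, 513, 460]) cube([509, 29, 402]);


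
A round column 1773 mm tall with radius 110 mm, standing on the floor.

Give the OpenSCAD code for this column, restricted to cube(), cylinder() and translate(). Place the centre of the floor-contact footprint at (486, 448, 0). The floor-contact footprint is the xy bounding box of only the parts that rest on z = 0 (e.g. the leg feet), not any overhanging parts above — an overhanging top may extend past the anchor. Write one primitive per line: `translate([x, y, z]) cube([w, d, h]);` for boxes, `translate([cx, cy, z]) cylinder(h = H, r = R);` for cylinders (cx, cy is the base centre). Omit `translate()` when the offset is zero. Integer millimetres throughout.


translate([486, 448, 0]) cylinder(h = 1773, r = 110);


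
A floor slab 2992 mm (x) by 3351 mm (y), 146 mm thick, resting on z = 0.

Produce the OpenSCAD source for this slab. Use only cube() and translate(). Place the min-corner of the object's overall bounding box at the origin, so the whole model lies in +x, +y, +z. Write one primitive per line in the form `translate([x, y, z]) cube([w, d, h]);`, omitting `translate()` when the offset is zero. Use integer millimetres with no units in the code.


cube([2992, 3351, 146]);


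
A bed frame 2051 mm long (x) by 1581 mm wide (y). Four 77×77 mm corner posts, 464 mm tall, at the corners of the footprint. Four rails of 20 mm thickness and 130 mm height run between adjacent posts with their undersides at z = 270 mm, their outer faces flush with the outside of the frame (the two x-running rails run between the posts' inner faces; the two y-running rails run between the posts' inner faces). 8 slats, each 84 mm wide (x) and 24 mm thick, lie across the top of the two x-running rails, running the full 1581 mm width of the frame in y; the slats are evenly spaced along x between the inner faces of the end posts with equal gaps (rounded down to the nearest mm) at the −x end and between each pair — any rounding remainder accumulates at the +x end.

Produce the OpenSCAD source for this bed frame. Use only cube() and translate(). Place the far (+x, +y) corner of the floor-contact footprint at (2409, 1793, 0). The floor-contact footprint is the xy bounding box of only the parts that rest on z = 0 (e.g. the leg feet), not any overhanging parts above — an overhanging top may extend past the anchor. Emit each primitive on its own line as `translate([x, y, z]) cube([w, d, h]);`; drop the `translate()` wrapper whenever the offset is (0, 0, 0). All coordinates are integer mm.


translate([358, 212, 0]) cube([77, 77, 464]);
translate([358, 1716, 0]) cube([77, 77, 464]);
translate([2332, 212, 0]) cube([77, 77, 464]);
translate([2332, 1716, 0]) cube([77, 77, 464]);
translate([435, 212, 270]) cube([1897, 20, 130]);
translate([435, 1773, 270]) cube([1897, 20, 130]);
translate([358, 289, 270]) cube([20, 1427, 130]);
translate([2389, 289, 270]) cube([20, 1427, 130]);
translate([571, 212, 400]) cube([84, 1581, 24]);
translate([791, 212, 400]) cube([84, 1581, 24]);
translate([1011, 212, 400]) cube([84, 1581, 24]);
translate([1231, 212, 400]) cube([84, 1581, 24]);
translate([1451, 212, 400]) cube([84, 1581, 24]);
translate([1671, 212, 400]) cube([84, 1581, 24]);
translate([1891, 212, 400]) cube([84, 1581, 24]);
translate([2111, 212, 400]) cube([84, 1581, 24]);


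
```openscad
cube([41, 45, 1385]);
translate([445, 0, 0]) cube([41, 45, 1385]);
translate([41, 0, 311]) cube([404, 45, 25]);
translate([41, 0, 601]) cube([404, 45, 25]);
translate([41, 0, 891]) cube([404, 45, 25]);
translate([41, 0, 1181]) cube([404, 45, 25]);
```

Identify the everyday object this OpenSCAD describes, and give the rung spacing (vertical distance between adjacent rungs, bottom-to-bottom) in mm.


A ladder. The rung spacing is 290 mm.

Two tall 41×45 posts with 4 short bars between them — a ladder. Adjacent rungs sit at z = 311 and z = 601, so the spacing is 601 − 311 = 290 mm.


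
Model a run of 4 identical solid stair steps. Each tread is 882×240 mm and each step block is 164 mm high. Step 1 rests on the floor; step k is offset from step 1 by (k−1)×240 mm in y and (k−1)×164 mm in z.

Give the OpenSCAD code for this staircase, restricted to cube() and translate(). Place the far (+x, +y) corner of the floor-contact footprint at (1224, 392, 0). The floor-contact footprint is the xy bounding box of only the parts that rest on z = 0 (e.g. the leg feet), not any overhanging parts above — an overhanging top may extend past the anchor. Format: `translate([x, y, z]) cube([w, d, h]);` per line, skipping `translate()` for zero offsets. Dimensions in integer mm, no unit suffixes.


translate([342, 152, 0]) cube([882, 240, 164]);
translate([342, 392, 164]) cube([882, 240, 164]);
translate([342, 632, 328]) cube([882, 240, 164]);
translate([342, 872, 492]) cube([882, 240, 164]);


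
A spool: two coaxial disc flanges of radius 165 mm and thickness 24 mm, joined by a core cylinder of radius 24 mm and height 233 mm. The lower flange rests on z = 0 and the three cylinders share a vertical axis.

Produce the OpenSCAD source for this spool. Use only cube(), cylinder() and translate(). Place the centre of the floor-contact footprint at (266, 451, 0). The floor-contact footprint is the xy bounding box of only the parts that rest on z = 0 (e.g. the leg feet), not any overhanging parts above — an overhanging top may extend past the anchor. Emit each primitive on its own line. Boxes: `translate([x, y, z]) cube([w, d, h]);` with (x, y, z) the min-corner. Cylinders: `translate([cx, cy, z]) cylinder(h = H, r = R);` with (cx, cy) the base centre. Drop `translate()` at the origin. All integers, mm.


translate([266, 451, 0]) cylinder(h = 24, r = 165);
translate([266, 451, 24]) cylinder(h = 233, r = 24);
translate([266, 451, 257]) cylinder(h = 24, r = 165);


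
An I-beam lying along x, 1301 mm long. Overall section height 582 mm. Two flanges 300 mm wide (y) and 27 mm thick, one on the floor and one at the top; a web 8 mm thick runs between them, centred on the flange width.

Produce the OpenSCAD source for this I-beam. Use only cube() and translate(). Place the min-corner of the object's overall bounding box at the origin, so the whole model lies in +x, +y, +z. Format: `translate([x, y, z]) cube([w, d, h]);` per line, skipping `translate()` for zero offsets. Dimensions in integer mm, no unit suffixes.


cube([1301, 300, 27]);
translate([0, 146, 27]) cube([1301, 8, 528]);
translate([0, 0, 555]) cube([1301, 300, 27]);


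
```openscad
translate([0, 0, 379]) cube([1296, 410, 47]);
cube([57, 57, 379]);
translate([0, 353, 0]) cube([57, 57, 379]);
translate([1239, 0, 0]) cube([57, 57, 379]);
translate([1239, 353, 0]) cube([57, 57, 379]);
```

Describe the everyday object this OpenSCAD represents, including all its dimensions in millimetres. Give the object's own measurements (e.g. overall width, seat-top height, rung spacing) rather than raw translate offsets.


A long wooden bench with a 1296 mm (x) × 410 mm (y) seat, 47 mm thick, its top surface 426 mm above the floor. Four 57 mm square legs at the seat corners, flush with the edges, run from z = 0 to the seat underside.


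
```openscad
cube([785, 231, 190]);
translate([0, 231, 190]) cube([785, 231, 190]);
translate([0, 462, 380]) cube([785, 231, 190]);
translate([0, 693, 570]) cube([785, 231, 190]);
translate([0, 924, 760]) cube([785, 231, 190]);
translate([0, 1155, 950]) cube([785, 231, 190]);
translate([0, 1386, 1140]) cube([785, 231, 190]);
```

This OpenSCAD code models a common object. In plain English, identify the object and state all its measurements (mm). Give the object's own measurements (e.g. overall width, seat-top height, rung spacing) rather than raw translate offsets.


A straight staircase of 7 solid steps. Each step is 785 mm wide (x), 231 mm deep (y, the going) and 190 mm tall (the rise). The first step rests on the floor; each subsequent step sits one going further in +y and one rise higher in +z, directly behind and above the previous step with no overlap.


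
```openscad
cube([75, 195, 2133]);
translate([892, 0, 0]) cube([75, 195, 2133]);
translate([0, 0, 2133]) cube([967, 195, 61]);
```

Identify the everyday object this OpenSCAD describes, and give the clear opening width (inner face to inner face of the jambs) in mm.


A door frame. The clear opening width is 817 mm.

Two 2133 mm tall posts with a header on top — a door frame. The left jamb is 75 mm wide at x = 0; the right jamb starts at x = 892. The clear opening is 892 − 75 = 817 mm.


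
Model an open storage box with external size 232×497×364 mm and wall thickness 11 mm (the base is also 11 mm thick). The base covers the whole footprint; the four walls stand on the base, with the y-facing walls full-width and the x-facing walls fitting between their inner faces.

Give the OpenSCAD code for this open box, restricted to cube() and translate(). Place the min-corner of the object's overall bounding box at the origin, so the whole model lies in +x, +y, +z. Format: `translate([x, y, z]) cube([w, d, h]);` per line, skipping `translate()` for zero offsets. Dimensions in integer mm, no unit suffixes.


cube([232, 497, 11]);
translate([0, 0, 11]) cube([232, 11, 353]);
translate([0, 486, 11]) cube([232, 11, 353]);
translate([0, 11, 11]) cube([11, 475, 353]);
translate([221, 11, 11]) cube([11, 475, 353]);


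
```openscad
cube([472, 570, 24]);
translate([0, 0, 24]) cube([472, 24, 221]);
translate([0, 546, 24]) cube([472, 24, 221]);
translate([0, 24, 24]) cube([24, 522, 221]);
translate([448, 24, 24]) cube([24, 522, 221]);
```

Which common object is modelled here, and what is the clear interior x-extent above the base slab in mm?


An open box. The internal width is 424 mm.

A 472×570 base slab with four walls standing on it — an open box. The base is 472 mm wide and the walls are 24 mm thick, so the internal width is 472 − 2 × 24 = 424 mm.
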